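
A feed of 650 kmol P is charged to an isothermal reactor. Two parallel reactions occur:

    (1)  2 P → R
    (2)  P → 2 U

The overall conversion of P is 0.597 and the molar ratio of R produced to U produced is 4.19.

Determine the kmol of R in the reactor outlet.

183 kmol

Conversion of P: P consumed = 0.597 × 650 = 388.1 kmol = 2ξ₁ + 1ξ₂.
Selectivity: 1ξ₁ / (2ξ₂) = 4.19 → ξ₁ = 8.38 ξ₂.
Substitute: (2·8.38 + 1) ξ₂ = 388.1 → ξ₂ = 21.85 kmol, ξ₁ = 183.1 kmol.
Outlet amounts (n = n₀ + Σ ν·ξ):
  P: 650 − 2(183.1) − 1(21.85) = 261.9
  R: 0 + 1(183.1) = 183.1
  U: 0 + 2(21.85) = 43.7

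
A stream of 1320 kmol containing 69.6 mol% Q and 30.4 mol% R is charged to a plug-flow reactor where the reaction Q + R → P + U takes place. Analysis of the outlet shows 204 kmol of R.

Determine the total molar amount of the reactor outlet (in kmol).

For R: n = n₀ − 1ξ → 204 = 401.3 − 1ξ, giving ξ = 197.3 kmol.
Outlet amounts (n = n₀ + ν ξ):
  Q: 918.7 − 1(197.3) = 721.4
  R: 401.3 − 1(197.3) = 204
  P: 0 + 1(197.3) = 197.3
  U: 0 + 1(197.3) = 197.3
Total out = 721.4 + 204 + 197.3 + 197.3 = 1320 kmol.

1320 kmol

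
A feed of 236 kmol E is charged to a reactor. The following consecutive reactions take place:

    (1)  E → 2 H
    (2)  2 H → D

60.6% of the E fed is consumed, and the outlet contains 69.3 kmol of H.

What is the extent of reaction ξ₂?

Conversion of E: E consumed = 1ξ₁ = 0.606 × 236 → ξ₁ = 143 kmol.
H balance: n_H = 0 + 2ξ₁ − 2ξ₂ = 69.3 → ξ₂ = (2·143 − 69.3)/2 = 108.4 kmol.
Outlet amounts (n = n₀ + Σ ν·ξ):
  E: 236 − 1(143) = 92.98
  H: 0 + 2(143) − 2(108.4) = 69.3
  D: 0 + 1(108.4) = 108.4

ξ₂ = 108 kmol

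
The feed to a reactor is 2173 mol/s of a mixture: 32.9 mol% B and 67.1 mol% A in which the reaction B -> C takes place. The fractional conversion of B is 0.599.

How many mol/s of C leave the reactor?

428 mol/s

B reacted = 0.599 × 714.9 = 428.2 mol/s; ν_B = −1, so ξ = 428.2/1 = 428.2 mol/s.
Outlet amounts (n = n₀ + ν ξ):
  B: 714.9 − 1(428.2) = 286.7
  C: 0 + 1(428.2) = 428.2
  A: 1458 (inert)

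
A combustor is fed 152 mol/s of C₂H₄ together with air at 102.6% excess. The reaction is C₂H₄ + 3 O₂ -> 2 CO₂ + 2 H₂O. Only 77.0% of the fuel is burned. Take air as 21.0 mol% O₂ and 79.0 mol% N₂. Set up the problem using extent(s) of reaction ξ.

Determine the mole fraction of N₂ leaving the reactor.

0.764

Stoichiometric O₂ = 3 × 152 = 456 mol/s; O₂ fed = 456 × 2.026 = 923.9 mol/s.
N₂ fed = 923.9 × 79/21 = 3475 mol/s.
Fuel reacted = 0.77 × 152 → ξ = 117 mol/s.
Outlet (n = n₀ + ν ξ):
  C₂H₄: 152 − 1(117) = 34.96
  O₂: 923.9 − 3(117) = 572.7
  N₂: 3475 (inert)
  CO₂: 0 + 2(117) = 234.1
  H₂O: 0 + 2(117) = 234.1
Total out = 4551 mol/s; y_N₂ = 3475 / 4551 = 0.7636.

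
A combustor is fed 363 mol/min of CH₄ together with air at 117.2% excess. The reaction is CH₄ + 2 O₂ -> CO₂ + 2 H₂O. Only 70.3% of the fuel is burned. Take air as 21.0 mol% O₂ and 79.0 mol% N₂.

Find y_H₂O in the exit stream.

0.0648

Stoichiometric O₂ = 2 × 363 = 726 mol/min; O₂ fed = 726 × 2.172 = 1577 mol/min.
N₂ fed = 1577 × 79/21 = 5932 mol/min.
Fuel reacted = 0.703 × 363 → ξ = 255.2 mol/min.
Outlet (n = n₀ + ν ξ):
  CH₄: 363 − 1(255.2) = 107.8
  O₂: 1577 − 2(255.2) = 1066
  N₂: 5932 (inert)
  CO₂: 0 + 1(255.2) = 255.2
  H₂O: 0 + 2(255.2) = 510.4
Total out = 7872 mol/min; y_H₂O = 510.4 / 7872 = 0.06484.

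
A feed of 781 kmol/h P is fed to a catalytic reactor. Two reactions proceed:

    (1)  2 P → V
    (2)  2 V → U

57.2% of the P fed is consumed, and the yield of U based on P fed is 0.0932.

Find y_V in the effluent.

0.16

Conversion of P: P consumed = 2ξ₁ = 0.572 × 781 → ξ₁ = 223.4 kmol/h.
Yield of U: 1ξ₂ / 781 = 0.0932 → ξ₂ = 72.79 kmol/h.
Outlet amounts (n = n₀ + Σ ν·ξ):
  P: 781 − 2(223.4) = 334.3
  V: 0 + 1(223.4) − 2(72.79) = 77.79
  U: 0 + 1(72.79) = 72.79
Total out = 484.8 kmol/h; y_V = 77.79 / 484.8 = 0.1604.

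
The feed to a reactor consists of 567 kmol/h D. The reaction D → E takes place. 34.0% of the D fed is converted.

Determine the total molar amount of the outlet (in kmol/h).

D reacted = 0.34 × 567 = 192.8 kmol/h; ν_D = −1, so ξ = 192.8/1 = 192.8 kmol/h.
Outlet amounts (n = n₀ + ν ξ):
  D: 567 − 1(192.8) = 374.2
  E: 0 + 1(192.8) = 192.8
Total out = 374.2 + 192.8 = 567 kmol/h.

567 kmol/h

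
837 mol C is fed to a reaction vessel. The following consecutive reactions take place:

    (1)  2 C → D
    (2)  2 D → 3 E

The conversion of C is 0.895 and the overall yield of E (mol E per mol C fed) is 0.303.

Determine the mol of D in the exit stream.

205 mol

Conversion of C: C consumed = 2ξ₁ = 0.895 × 837 → ξ₁ = 374.6 mol.
Yield of E: 3ξ₂ / 837 = 0.303 → ξ₂ = 84.54 mol.
Outlet amounts (n = n₀ + Σ ν·ξ):
  C: 837 − 2(374.6) = 87.88
  D: 0 + 1(374.6) − 2(84.54) = 205.5
  E: 0 + 3(84.54) = 253.6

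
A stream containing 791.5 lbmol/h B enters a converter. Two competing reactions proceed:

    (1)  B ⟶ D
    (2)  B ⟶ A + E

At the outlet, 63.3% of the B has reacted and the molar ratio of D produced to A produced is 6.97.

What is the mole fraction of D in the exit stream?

0.513

Conversion of B: B consumed = 0.633 × 791.5 = 501 lbmol/h = 1ξ₁ + 1ξ₂.
Selectivity: 1ξ₁ / (1ξ₂) = 6.97 → ξ₁ = 6.97 ξ₂.
Substitute: (1·6.97 + 1) ξ₂ = 501 → ξ₂ = 62.86 lbmol/h, ξ₁ = 438.2 lbmol/h.
Outlet amounts (n = n₀ + Σ ν·ξ):
  B: 791.5 − 1(438.2) − 1(62.86) = 290.5
  D: 0 + 1(438.2) = 438.2
  A: 0 + 1(62.86) = 62.86
  E: 0 + 1(62.86) = 62.86
Total out = 854.4 lbmol/h; y_D = 438.2 / 854.4 = 0.5128.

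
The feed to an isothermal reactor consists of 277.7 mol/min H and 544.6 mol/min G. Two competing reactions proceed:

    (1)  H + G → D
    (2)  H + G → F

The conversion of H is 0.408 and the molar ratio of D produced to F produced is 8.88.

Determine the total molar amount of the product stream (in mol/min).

709 mol/min

Conversion of H: H consumed = 0.408 × 277.7 = 113.3 mol/min = 1ξ₁ + 1ξ₂.
Selectivity: 1ξ₁ / (1ξ₂) = 8.88 → ξ₁ = 8.88 ξ₂.
Substitute: (1·8.88 + 1) ξ₂ = 113.3 → ξ₂ = 11.47 mol/min, ξ₁ = 101.8 mol/min.
Outlet amounts (n = n₀ + Σ ν·ξ):
  H: 277.7 − 1(101.8) − 1(11.47) = 164.4
  G: 544.6 − 1(101.8) − 1(11.47) = 431.3
  D: 0 + 1(101.8) = 101.8
  F: 0 + 1(11.47) = 11.47
Total out = 164.4 + 431.3 + 101.8 + 11.47 = 709 mol/min.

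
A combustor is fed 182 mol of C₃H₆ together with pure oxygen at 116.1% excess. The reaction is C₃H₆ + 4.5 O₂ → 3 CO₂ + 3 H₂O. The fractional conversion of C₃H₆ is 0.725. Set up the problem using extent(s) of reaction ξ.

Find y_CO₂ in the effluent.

Stoichiometric O₂ = 4.5 × 182 = 819 mol; O₂ fed = 819 × 2.161 = 1770 mol.
Fuel reacted = 0.725 × 182 → ξ = 131.9 mol.
Outlet (n = n₀ + ν ξ):
  C₃H₆: 182 − 1(131.9) = 50.05
  O₂: 1770 − 4.5(131.9) = 1176
  CO₂: 0 + 3(131.9) = 395.8
  H₂O: 0 + 3(131.9) = 395.8
Total out = 2018 mol; y_CO₂ = 395.8 / 2018 = 0.1962.

0.196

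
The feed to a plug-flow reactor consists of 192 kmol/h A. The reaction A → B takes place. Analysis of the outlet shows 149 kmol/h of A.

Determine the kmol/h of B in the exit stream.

43 kmol/h

For A: n = n₀ − 1ξ → 149 = 192 − 1ξ, giving ξ = 43 kmol/h.
Outlet amounts (n = n₀ + ν ξ):
  A: 192 − 1(43) = 149
  B: 0 + 1(43) = 43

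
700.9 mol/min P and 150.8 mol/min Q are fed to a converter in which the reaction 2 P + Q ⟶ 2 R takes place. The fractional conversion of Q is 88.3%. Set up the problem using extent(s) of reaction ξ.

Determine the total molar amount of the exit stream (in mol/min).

Q reacted = 0.883 × 150.8 = 133.2 mol/min; ν_Q = −1, so ξ = 133.2/1 = 133.2 mol/min.
Outlet amounts (n = n₀ + ν ξ):
  P: 700.9 − 2(133.2) = 434.6
  Q: 150.8 − 1(133.2) = 17.64
  R: 0 + 2(133.2) = 266.3
Total out = 434.6 + 17.64 + 266.3 = 718.5 mol/min.

719 mol/min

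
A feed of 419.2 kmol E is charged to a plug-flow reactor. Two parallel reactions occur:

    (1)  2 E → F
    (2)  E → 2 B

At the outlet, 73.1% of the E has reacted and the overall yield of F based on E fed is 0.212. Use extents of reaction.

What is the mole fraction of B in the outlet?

Yield of F: 1ξ₁ / 419.2 = 0.212 → ξ₁ = 88.87 kmol.
Conversion of E: 2ξ₁ + 1ξ₂ = 0.731 × 419.2 = 306.4 → ξ₂ = 128.7 kmol.
Outlet amounts (n = n₀ + Σ ν·ξ):
  E: 419.2 − 2(88.87) − 1(128.7) = 112.8
  F: 0 + 1(88.87) = 88.87
  B: 0 + 2(128.7) = 257.4
Total out = 459 kmol; y_B = 257.4 / 459 = 0.5607.

0.561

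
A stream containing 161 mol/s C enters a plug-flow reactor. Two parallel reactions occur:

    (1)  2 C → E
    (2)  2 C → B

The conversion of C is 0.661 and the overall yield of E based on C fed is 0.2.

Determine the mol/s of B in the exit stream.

Yield of E: 1ξ₁ / 161 = 0.2 → ξ₁ = 32.2 mol/s.
Conversion of C: 2ξ₁ + 2ξ₂ = 0.661 × 161 = 106.4 → ξ₂ = 21.01 mol/s.
Outlet amounts (n = n₀ + Σ ν·ξ):
  C: 161 − 2(32.2) − 2(21.01) = 54.58
  E: 0 + 1(32.2) = 32.2
  B: 0 + 1(21.01) = 21.01

21 mol/s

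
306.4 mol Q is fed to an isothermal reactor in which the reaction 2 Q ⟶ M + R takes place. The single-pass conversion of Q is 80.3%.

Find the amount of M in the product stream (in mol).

Q reacted = 0.803 × 306.4 = 246 mol; ν_Q = −2, so ξ = 246/2 = 123 mol.
Outlet amounts (n = n₀ + ν ξ):
  Q: 306.4 − 2(123) = 60.36
  M: 0 + 1(123) = 123
  R: 0 + 1(123) = 123

123 mol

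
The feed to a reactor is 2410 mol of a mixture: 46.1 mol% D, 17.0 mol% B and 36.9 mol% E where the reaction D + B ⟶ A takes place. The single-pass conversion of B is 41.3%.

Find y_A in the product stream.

0.0755

B reacted = 0.413 × 409.7 = 169.2 mol; ν_B = −1, so ξ = 169.2/1 = 169.2 mol.
Outlet amounts (n = n₀ + ν ξ):
  D: 1111 − 1(169.2) = 941.8
  B: 409.7 − 1(169.2) = 240.5
  A: 0 + 1(169.2) = 169.2
  E: 889.3 (inert)
Total out = 2241 mol; y_A = 169.2 / 2241 = 0.07551.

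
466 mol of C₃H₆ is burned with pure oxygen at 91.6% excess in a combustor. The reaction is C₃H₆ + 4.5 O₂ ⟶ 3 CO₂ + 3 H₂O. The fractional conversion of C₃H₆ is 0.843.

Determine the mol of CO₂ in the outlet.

1180 mol

Stoichiometric O₂ = 4.5 × 466 = 2097 mol; O₂ fed = 2097 × 1.916 = 4018 mol.
Fuel reacted = 0.843 × 466 → ξ = 392.8 mol.
Outlet (n = n₀ + ν ξ):
  C₃H₆: 466 − 1(392.8) = 73.16
  O₂: 4018 − 4.5(392.8) = 2250
  CO₂: 0 + 3(392.8) = 1179
  H₂O: 0 + 3(392.8) = 1179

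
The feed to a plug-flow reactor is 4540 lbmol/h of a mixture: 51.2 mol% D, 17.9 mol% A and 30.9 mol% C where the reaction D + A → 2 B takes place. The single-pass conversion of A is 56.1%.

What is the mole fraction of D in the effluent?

0.412

A reacted = 0.561 × 812.7 = 455.9 lbmol/h; ν_A = −1, so ξ = 455.9/1 = 455.9 lbmol/h.
Outlet amounts (n = n₀ + ν ξ):
  D: 2324 − 1(455.9) = 1869
  A: 812.7 − 1(455.9) = 356.8
  B: 0 + 2(455.9) = 911.8
  C: 1403 (inert)
Total out = 4540 lbmol/h; y_D = 1869 / 4540 = 0.4116.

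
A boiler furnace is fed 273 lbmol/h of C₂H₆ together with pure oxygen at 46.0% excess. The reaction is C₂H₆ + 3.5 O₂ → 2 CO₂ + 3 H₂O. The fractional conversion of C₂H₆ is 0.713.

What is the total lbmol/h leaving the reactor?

1770 lbmol/h

Stoichiometric O₂ = 3.5 × 273 = 955.5 lbmol/h; O₂ fed = 955.5 × 1.460 = 1395 lbmol/h.
Fuel reacted = 0.713 × 273 → ξ = 194.6 lbmol/h.
Outlet (n = n₀ + ν ξ):
  C₂H₆: 273 − 1(194.6) = 78.35
  O₂: 1395 − 3.5(194.6) = 713.8
  CO₂: 0 + 2(194.6) = 389.3
  H₂O: 0 + 3(194.6) = 583.9
Total out = 78.35 + 713.8 + 389.3 + 583.9 = 1765 lbmol/h.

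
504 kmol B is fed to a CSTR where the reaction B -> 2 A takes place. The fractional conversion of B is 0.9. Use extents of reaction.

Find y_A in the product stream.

B reacted = 0.9 × 504 = 453.6 kmol; ν_B = −1, so ξ = 453.6/1 = 453.6 kmol.
Outlet amounts (n = n₀ + ν ξ):
  B: 504 − 1(453.6) = 50.4
  A: 0 + 2(453.6) = 907.2
Total out = 957.6 kmol; y_A = 907.2 / 957.6 = 0.9474.

0.947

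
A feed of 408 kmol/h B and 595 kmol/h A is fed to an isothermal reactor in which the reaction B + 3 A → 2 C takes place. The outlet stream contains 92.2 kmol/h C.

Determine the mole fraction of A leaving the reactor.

For C: n = n₀ + 2ξ → 92.2 = 0 + 2ξ, giving ξ = 46.1 kmol/h.
Outlet amounts (n = n₀ + ν ξ):
  B: 408 − 1(46.1) = 361.9
  A: 595 − 3(46.1) = 456.7
  C: 0 + 2(46.1) = 92.2
Total out = 910.8 kmol/h; y_A = 456.7 / 910.8 = 0.5014.

0.501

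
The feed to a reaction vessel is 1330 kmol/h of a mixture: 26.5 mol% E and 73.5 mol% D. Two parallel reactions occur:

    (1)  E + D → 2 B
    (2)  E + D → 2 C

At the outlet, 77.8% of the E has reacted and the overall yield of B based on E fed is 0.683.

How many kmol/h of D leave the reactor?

Yield of B: 2ξ₁ / 352.4 = 0.683 → ξ₁ = 120.4 kmol/h.
Conversion of E: 1ξ₁ + 1ξ₂ = 0.778 × 352.4 = 274.2 → ξ₂ = 153.8 kmol/h.
Outlet amounts (n = n₀ + Σ ν·ξ):
  E: 352.4 − 1(120.4) − 1(153.8) = 78.24
  D: 977.5 − 1(120.4) − 1(153.8) = 703.3
  B: 0 + 2(120.4) = 240.7
  C: 0 + 2(153.8) = 307.7

703 kmol/h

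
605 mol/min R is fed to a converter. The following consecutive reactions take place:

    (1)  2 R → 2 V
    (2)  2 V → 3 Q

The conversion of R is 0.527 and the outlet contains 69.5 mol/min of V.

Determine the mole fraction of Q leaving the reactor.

0.513

Conversion of R: R consumed = 2ξ₁ = 0.527 × 605 → ξ₁ = 159.4 mol/min.
V balance: n_V = 0 + 2ξ₁ − 2ξ₂ = 69.5 → ξ₂ = (2·159.4 − 69.5)/2 = 124.7 mol/min.
Outlet amounts (n = n₀ + Σ ν·ξ):
  R: 605 − 2(159.4) = 286.2
  V: 0 + 2(159.4) − 2(124.7) = 69.5
  Q: 0 + 3(124.7) = 374
Total out = 729.7 mol/min; y_Q = 374 / 729.7 = 0.5126.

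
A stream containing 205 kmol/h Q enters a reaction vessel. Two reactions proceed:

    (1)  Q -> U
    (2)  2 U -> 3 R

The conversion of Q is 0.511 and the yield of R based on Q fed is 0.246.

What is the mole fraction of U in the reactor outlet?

Conversion of Q: Q consumed = 1ξ₁ = 0.511 × 205 → ξ₁ = 104.8 kmol/h.
Yield of R: 3ξ₂ / 205 = 0.246 → ξ₂ = 16.81 kmol/h.
Outlet amounts (n = n₀ + Σ ν·ξ):
  Q: 205 − 1(104.8) = 100.2
  U: 0 + 1(104.8) − 2(16.81) = 71.13
  R: 0 + 3(16.81) = 50.43
Total out = 221.8 kmol/h; y_U = 71.13 / 221.8 = 0.3207.

0.321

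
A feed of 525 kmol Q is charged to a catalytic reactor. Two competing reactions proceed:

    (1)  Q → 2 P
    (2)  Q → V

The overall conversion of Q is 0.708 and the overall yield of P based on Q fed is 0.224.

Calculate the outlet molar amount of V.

Yield of P: 2ξ₁ / 525 = 0.224 → ξ₁ = 58.8 kmol.
Conversion of Q: 1ξ₁ + 1ξ₂ = 0.708 × 525 = 371.7 → ξ₂ = 312.9 kmol.
Outlet amounts (n = n₀ + Σ ν·ξ):
  Q: 525 − 1(58.8) − 1(312.9) = 153.3
  P: 0 + 2(58.8) = 117.6
  V: 0 + 1(312.9) = 312.9

313 kmol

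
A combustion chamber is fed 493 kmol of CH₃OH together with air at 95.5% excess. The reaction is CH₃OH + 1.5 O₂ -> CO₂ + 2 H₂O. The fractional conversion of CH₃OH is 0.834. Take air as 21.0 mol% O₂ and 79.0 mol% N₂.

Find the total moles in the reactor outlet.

7580 kmol

Stoichiometric O₂ = 1.5 × 493 = 739.5 kmol; O₂ fed = 739.5 × 1.955 = 1446 kmol.
N₂ fed = 1446 × 79/21 = 5439 kmol.
Fuel reacted = 0.834 × 493 → ξ = 411.2 kmol.
Outlet (n = n₀ + ν ξ):
  CH₃OH: 493 − 1(411.2) = 81.84
  O₂: 1446 − 1.5(411.2) = 829
  N₂: 5439 (inert)
  CO₂: 0 + 1(411.2) = 411.2
  H₂O: 0 + 2(411.2) = 822.3
Total out = 81.84 + 829 + 5439 + 411.2 + 822.3 = 7583 kmol.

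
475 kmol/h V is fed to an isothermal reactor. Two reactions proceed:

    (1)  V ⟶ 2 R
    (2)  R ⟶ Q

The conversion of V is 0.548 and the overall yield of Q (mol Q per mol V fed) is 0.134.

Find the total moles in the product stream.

Conversion of V: V consumed = 1ξ₁ = 0.548 × 475 → ξ₁ = 260.3 kmol/h.
Yield of Q: 1ξ₂ / 475 = 0.134 → ξ₂ = 63.65 kmol/h.
Outlet amounts (n = n₀ + Σ ν·ξ):
  V: 475 − 1(260.3) = 214.7
  R: 0 + 2(260.3) − 1(63.65) = 457
  Q: 0 + 1(63.65) = 63.65
Total out = 214.7 + 457 + 63.65 = 735.3 kmol/h.

735 kmol/h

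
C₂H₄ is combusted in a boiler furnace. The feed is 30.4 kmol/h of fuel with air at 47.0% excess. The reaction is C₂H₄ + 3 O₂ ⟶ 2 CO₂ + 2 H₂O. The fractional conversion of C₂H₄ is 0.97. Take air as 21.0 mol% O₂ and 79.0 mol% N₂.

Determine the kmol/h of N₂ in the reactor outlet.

Stoichiometric O₂ = 3 × 30.4 = 91.2 kmol/h; O₂ fed = 91.2 × 1.470 = 134.1 kmol/h.
N₂ fed = 134.1 × 79/21 = 504.3 kmol/h.
Fuel reacted = 0.97 × 30.4 → ξ = 29.49 kmol/h.
Outlet (n = n₀ + ν ξ):
  C₂H₄: 30.4 − 1(29.49) = 0.912
  O₂: 134.1 − 3(29.49) = 45.6
  N₂: 504.3 (inert)
  CO₂: 0 + 2(29.49) = 58.98
  H₂O: 0 + 2(29.49) = 58.98

504 kmol/h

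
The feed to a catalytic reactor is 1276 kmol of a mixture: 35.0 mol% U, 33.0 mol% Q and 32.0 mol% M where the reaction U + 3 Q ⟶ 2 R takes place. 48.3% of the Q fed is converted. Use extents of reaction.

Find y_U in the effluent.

Q reacted = 0.483 × 421.1 = 203.4 kmol; ν_Q = −3, so ξ = 203.4/3 = 67.79 kmol.
Outlet amounts (n = n₀ + ν ξ):
  U: 446.6 − 1(67.79) = 378.8
  Q: 421.1 − 3(67.79) = 217.7
  R: 0 + 2(67.79) = 135.6
  M: 408.3 (inert)
Total out = 1140 kmol; y_U = 378.8 / 1140 = 0.3322.

0.332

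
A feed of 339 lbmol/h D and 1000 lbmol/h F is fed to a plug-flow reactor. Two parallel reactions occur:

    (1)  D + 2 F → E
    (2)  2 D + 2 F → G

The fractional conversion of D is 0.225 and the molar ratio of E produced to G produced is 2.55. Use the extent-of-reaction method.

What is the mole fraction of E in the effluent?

0.0355

Conversion of D: D consumed = 0.225 × 339 = 76.28 lbmol/h = 1ξ₁ + 2ξ₂.
Selectivity: 1ξ₁ / (1ξ₂) = 2.55 → ξ₁ = 2.55 ξ₂.
Substitute: (1·2.55 + 2) ξ₂ = 76.28 → ξ₂ = 16.76 lbmol/h, ξ₁ = 42.75 lbmol/h.
Outlet amounts (n = n₀ + Σ ν·ξ):
  D: 339 − 1(42.75) − 2(16.76) = 262.7
  F: 1000 − 2(42.75) − 2(16.76) = 881
  E: 0 + 1(42.75) = 42.75
  G: 0 + 1(16.76) = 16.76
Total out = 1203 lbmol/h; y_E = 42.75 / 1203 = 0.03553.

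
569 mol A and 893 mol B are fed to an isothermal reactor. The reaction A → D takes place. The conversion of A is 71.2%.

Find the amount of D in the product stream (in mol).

A reacted = 0.712 × 569 = 405.1 mol; ν_A = −1, so ξ = 405.1/1 = 405.1 mol.
Outlet amounts (n = n₀ + ν ξ):
  A: 569 − 1(405.1) = 163.9
  D: 0 + 1(405.1) = 405.1
  B: 893 (inert)

405 mol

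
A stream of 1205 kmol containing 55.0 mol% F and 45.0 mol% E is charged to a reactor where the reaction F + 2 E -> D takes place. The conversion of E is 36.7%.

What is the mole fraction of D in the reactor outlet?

E reacted = 0.367 × 542.2 = 199 kmol; ν_E = −2, so ξ = 199/2 = 99.5 kmol.
Outlet amounts (n = n₀ + ν ξ):
  F: 662.8 − 1(99.5) = 563.2
  E: 542.2 − 2(99.5) = 343.2
  D: 0 + 1(99.5) = 99.5
Total out = 1006 kmol; y_D = 99.5 / 1006 = 0.09891.

0.0989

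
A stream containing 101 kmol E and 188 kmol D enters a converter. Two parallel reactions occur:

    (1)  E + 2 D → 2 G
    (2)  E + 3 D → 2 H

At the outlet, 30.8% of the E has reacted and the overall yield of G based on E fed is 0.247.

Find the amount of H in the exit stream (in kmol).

Yield of G: 2ξ₁ / 101 = 0.247 → ξ₁ = 12.47 kmol.
Conversion of E: 1ξ₁ + 1ξ₂ = 0.308 × 101 = 31.11 → ξ₂ = 18.63 kmol.
Outlet amounts (n = n₀ + Σ ν·ξ):
  E: 101 − 1(12.47) − 1(18.63) = 69.89
  D: 188 − 2(12.47) − 3(18.63) = 107.1
  G: 0 + 2(12.47) = 24.95
  H: 0 + 2(18.63) = 37.27

37.3 kmol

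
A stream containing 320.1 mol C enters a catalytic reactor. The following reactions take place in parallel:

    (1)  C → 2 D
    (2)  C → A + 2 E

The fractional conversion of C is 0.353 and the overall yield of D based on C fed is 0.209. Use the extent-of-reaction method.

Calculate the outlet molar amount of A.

79.5 mol

Yield of D: 2ξ₁ / 320.1 = 0.209 → ξ₁ = 33.45 mol.
Conversion of C: 1ξ₁ + 1ξ₂ = 0.353 × 320.1 = 113 → ξ₂ = 79.54 mol.
Outlet amounts (n = n₀ + Σ ν·ξ):
  C: 320.1 − 1(33.45) − 1(79.54) = 207.1
  D: 0 + 2(33.45) = 66.9
  A: 0 + 1(79.54) = 79.54
  E: 0 + 2(79.54) = 159.1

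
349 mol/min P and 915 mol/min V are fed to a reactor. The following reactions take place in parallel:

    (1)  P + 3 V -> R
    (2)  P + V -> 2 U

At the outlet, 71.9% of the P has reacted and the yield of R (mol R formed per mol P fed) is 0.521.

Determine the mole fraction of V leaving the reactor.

0.418

Yield of R: 1ξ₁ / 349 = 0.521 → ξ₁ = 181.8 mol/min.
Conversion of P: 1ξ₁ + 1ξ₂ = 0.719 × 349 = 250.9 → ξ₂ = 69.1 mol/min.
Outlet amounts (n = n₀ + Σ ν·ξ):
  P: 349 − 1(181.8) − 1(69.1) = 98.07
  V: 915 − 3(181.8) − 1(69.1) = 300.4
  R: 0 + 1(181.8) = 181.8
  U: 0 + 2(69.1) = 138.2
Total out = 718.5 mol/min; y_V = 300.4 / 718.5 = 0.4181.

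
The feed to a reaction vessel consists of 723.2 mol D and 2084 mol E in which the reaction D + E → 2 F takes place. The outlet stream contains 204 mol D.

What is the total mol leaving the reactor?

2810 mol

For D: n = n₀ − 1ξ → 204 = 723.2 − 1ξ, giving ξ = 519.2 mol.
Outlet amounts (n = n₀ + ν ξ):
  D: 723.2 − 1(519.2) = 204
  E: 2084 − 1(519.2) = 1565
  F: 0 + 2(519.2) = 1038
Total out = 204 + 1565 + 1038 = 2807 mol.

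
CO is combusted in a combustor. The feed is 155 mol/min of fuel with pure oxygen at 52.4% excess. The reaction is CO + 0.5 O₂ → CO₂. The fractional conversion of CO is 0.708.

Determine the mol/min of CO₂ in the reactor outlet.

Stoichiometric O₂ = 0.5 × 155 = 77.5 mol/min; O₂ fed = 77.5 × 1.524 = 118.1 mol/min.
Fuel reacted = 0.708 × 155 → ξ = 109.7 mol/min.
Outlet (n = n₀ + ν ξ):
  CO: 155 − 1(109.7) = 45.26
  O₂: 118.1 − 0.5(109.7) = 63.24
  CO₂: 0 + 1(109.7) = 109.7

110 mol/min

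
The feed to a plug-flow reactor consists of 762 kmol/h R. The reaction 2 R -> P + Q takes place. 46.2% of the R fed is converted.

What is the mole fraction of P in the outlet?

0.231

R reacted = 0.462 × 762 = 352 kmol/h; ν_R = −2, so ξ = 352/2 = 176 kmol/h.
Outlet amounts (n = n₀ + ν ξ):
  R: 762 − 2(176) = 410
  P: 0 + 1(176) = 176
  Q: 0 + 1(176) = 176
Total out = 762 kmol/h; y_P = 176 / 762 = 0.231.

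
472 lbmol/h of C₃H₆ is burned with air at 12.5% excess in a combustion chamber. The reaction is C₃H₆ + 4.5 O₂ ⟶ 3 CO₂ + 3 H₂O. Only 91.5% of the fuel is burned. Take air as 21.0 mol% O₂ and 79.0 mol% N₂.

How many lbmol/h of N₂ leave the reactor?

Stoichiometric O₂ = 4.5 × 472 = 2124 lbmol/h; O₂ fed = 2124 × 1.125 = 2390 lbmol/h.
N₂ fed = 2390 × 79/21 = 8989 lbmol/h.
Fuel reacted = 0.915 × 472 → ξ = 431.9 lbmol/h.
Outlet (n = n₀ + ν ξ):
  C₃H₆: 472 − 1(431.9) = 40.12
  O₂: 2390 − 4.5(431.9) = 446
  N₂: 8989 (inert)
  CO₂: 0 + 3(431.9) = 1296
  H₂O: 0 + 3(431.9) = 1296

8990 lbmol/h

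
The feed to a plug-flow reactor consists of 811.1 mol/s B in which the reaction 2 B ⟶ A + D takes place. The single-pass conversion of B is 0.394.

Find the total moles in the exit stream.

811 mol/s

B reacted = 0.394 × 811.1 = 319.6 mol/s; ν_B = −2, so ξ = 319.6/2 = 159.8 mol/s.
Outlet amounts (n = n₀ + ν ξ):
  B: 811.1 − 2(159.8) = 491.5
  A: 0 + 1(159.8) = 159.8
  D: 0 + 1(159.8) = 159.8
Total out = 491.5 + 159.8 + 159.8 = 811.1 mol/s.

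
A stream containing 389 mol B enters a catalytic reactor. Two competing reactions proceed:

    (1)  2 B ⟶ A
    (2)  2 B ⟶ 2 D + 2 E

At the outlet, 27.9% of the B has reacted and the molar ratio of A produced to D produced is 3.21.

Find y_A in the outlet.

0.132

Conversion of B: B consumed = 0.279 × 389 = 108.5 mol = 2ξ₁ + 2ξ₂.
Selectivity: 1ξ₁ / (2ξ₂) = 3.21 → ξ₁ = 6.42 ξ₂.
Substitute: (2·6.42 + 2) ξ₂ = 108.5 → ξ₂ = 7.313 mol, ξ₁ = 46.95 mol.
Outlet amounts (n = n₀ + Σ ν·ξ):
  B: 389 − 2(46.95) − 2(7.313) = 280.5
  A: 0 + 1(46.95) = 46.95
  D: 0 + 2(7.313) = 14.63
  E: 0 + 2(7.313) = 14.63
Total out = 356.7 mol; y_A = 46.95 / 356.7 = 0.1316.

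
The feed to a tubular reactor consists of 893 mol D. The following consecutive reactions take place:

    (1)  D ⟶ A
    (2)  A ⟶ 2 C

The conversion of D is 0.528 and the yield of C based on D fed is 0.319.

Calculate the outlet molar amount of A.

329 mol

Conversion of D: D consumed = 1ξ₁ = 0.528 × 893 → ξ₁ = 471.5 mol.
Yield of C: 2ξ₂ / 893 = 0.319 → ξ₂ = 142.4 mol.
Outlet amounts (n = n₀ + Σ ν·ξ):
  D: 893 − 1(471.5) = 421.5
  A: 0 + 1(471.5) − 1(142.4) = 329.1
  C: 0 + 2(142.4) = 284.9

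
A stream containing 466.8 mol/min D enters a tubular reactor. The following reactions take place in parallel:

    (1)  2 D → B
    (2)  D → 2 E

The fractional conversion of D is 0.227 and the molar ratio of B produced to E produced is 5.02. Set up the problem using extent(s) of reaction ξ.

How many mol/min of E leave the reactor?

Conversion of D: D consumed = 0.227 × 466.8 = 106 mol/min = 2ξ₁ + 1ξ₂.
Selectivity: 1ξ₁ / (2ξ₂) = 5.02 → ξ₁ = 10.04 ξ₂.
Substitute: (2·10.04 + 1) ξ₂ = 106 → ξ₂ = 5.027 mol/min, ξ₁ = 50.47 mol/min.
Outlet amounts (n = n₀ + Σ ν·ξ):
  D: 466.8 − 2(50.47) − 1(5.027) = 360.8
  B: 0 + 1(50.47) = 50.47
  E: 0 + 2(5.027) = 10.05

10.1 mol/min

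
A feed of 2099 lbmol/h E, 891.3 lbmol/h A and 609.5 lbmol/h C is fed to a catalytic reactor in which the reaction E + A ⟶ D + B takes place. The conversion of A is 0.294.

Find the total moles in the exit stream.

3600 lbmol/h

A reacted = 0.294 × 891.3 = 262 lbmol/h; ν_A = −1, so ξ = 262/1 = 262 lbmol/h.
Outlet amounts (n = n₀ + ν ξ):
  E: 2099 − 1(262) = 1837
  A: 891.3 − 1(262) = 629.3
  D: 0 + 1(262) = 262
  B: 0 + 1(262) = 262
  C: 609.5 (inert)
Total out = 1837 + 629.3 + 262 + 262 + 609.5 = 3600 lbmol/h.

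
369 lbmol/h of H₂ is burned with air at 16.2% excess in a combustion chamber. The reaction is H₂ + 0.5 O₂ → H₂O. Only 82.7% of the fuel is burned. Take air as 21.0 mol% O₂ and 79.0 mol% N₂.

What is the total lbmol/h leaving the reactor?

1240 lbmol/h

Stoichiometric O₂ = 0.5 × 369 = 184.5 lbmol/h; O₂ fed = 184.5 × 1.162 = 214.4 lbmol/h.
N₂ fed = 214.4 × 79/21 = 806.5 lbmol/h.
Fuel reacted = 0.827 × 369 → ξ = 305.2 lbmol/h.
Outlet (n = n₀ + ν ξ):
  H₂: 369 − 1(305.2) = 63.84
  O₂: 214.4 − 0.5(305.2) = 61.81
  N₂: 806.5 (inert)
  H₂O: 0 + 1(305.2) = 305.2
Total out = 63.84 + 61.81 + 806.5 + 305.2 = 1237 lbmol/h.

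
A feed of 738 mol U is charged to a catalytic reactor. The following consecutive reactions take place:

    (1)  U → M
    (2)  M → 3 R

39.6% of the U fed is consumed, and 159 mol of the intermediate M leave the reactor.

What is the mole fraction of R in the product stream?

0.398

Conversion of U: U consumed = 1ξ₁ = 0.396 × 738 → ξ₁ = 292.2 mol.
M balance: n_M = 0 + 1ξ₁ − 1ξ₂ = 159 → ξ₂ = (1·292.2 − 159)/1 = 133.2 mol.
Outlet amounts (n = n₀ + Σ ν·ξ):
  U: 738 − 1(292.2) = 445.8
  M: 0 + 1(292.2) − 1(133.2) = 159
  R: 0 + 3(133.2) = 399.7
Total out = 1004 mol; y_R = 399.7 / 1004 = 0.398.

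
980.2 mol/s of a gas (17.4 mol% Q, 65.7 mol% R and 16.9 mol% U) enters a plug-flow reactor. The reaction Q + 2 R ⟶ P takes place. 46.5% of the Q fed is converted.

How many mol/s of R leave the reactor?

Q reacted = 0.465 × 170.6 = 79.31 mol/s; ν_Q = −1, so ξ = 79.31/1 = 79.31 mol/s.
Outlet amounts (n = n₀ + ν ξ):
  Q: 170.6 − 1(79.31) = 91.25
  R: 644 − 2(79.31) = 485.4
  P: 0 + 1(79.31) = 79.31
  U: 165.7 (inert)

485 mol/s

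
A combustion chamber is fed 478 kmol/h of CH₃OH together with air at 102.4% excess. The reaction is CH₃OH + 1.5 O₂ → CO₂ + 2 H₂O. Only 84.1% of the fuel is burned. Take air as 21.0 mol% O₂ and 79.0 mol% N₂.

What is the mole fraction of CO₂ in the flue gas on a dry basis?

Stoichiometric O₂ = 1.5 × 478 = 717 kmol/h; O₂ fed = 717 × 2.024 = 1451 kmol/h.
N₂ fed = 1451 × 79/21 = 5459 kmol/h.
Fuel reacted = 0.841 × 478 → ξ = 402 kmol/h.
Outlet (n = n₀ + ν ξ):
  CH₃OH: 478 − 1(402) = 76
  O₂: 1451 − 1.5(402) = 848.2
  N₂: 5459 (inert)
  CO₂: 0 + 1(402) = 402
  H₂O: 0 + 2(402) = 804
Dry total = 6786 kmol/h; y_CO₂ (dry) = 402 / 6786 = 0.05924.

0.0592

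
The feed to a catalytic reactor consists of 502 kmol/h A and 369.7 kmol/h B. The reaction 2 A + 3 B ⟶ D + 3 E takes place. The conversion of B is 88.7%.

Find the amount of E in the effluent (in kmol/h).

B reacted = 0.887 × 369.7 = 327.9 kmol/h; ν_B = −3, so ξ = 327.9/3 = 109.3 kmol/h.
Outlet amounts (n = n₀ + ν ξ):
  A: 502 − 2(109.3) = 283.4
  B: 369.7 − 3(109.3) = 41.78
  D: 0 + 1(109.3) = 109.3
  E: 0 + 3(109.3) = 327.9

328 kmol/h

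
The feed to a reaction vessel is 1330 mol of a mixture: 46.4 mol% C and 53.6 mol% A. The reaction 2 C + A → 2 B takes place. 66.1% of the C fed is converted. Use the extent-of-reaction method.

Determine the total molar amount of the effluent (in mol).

1130 mol

C reacted = 0.661 × 617.1 = 407.9 mol; ν_C = −2, so ξ = 407.9/2 = 204 mol.
Outlet amounts (n = n₀ + ν ξ):
  C: 617.1 − 2(204) = 209.2
  A: 712.9 − 1(204) = 508.9
  B: 0 + 2(204) = 407.9
Total out = 209.2 + 508.9 + 407.9 = 1126 mol.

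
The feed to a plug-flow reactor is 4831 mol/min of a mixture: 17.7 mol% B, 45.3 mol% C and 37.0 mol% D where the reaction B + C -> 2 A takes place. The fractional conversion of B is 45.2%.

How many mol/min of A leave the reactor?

B reacted = 0.452 × 855.1 = 386.5 mol/min; ν_B = −1, so ξ = 386.5/1 = 386.5 mol/min.
Outlet amounts (n = n₀ + ν ξ):
  B: 855.1 − 1(386.5) = 468.6
  C: 2188 − 1(386.5) = 1802
  A: 0 + 2(386.5) = 773
  D: 1787 (inert)

773 mol/min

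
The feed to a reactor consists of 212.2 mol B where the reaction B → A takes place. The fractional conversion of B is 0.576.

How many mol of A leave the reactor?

122 mol

B reacted = 0.576 × 212.2 = 122.2 mol; ν_B = −1, so ξ = 122.2/1 = 122.2 mol.
Outlet amounts (n = n₀ + ν ξ):
  B: 212.2 − 1(122.2) = 89.97
  A: 0 + 1(122.2) = 122.2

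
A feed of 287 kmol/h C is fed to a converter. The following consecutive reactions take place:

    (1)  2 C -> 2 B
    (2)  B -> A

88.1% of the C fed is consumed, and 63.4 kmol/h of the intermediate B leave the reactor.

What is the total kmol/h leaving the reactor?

Conversion of C: C consumed = 2ξ₁ = 0.881 × 287 → ξ₁ = 126.4 kmol/h.
B balance: n_B = 0 + 2ξ₁ − 1ξ₂ = 63.4 → ξ₂ = (2·126.4 − 63.4)/1 = 189.4 kmol/h.
Outlet amounts (n = n₀ + Σ ν·ξ):
  C: 287 − 2(126.4) = 34.15
  B: 0 + 2(126.4) − 1(189.4) = 63.4
  A: 0 + 1(189.4) = 189.4
Total out = 34.15 + 63.4 + 189.4 = 287 kmol/h.

287 kmol/h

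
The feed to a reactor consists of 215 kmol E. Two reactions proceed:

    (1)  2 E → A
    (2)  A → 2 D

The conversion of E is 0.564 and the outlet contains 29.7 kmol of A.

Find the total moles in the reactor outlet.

Conversion of E: E consumed = 2ξ₁ = 0.564 × 215 → ξ₁ = 60.63 kmol.
A balance: n_A = 0 + 1ξ₁ − 1ξ₂ = 29.7 → ξ₂ = (1·60.63 − 29.7)/1 = 30.93 kmol.
Outlet amounts (n = n₀ + Σ ν·ξ):
  E: 215 − 2(60.63) = 93.74
  A: 0 + 1(60.63) − 1(30.93) = 29.7
  D: 0 + 2(30.93) = 61.86
Total out = 93.74 + 29.7 + 61.86 = 185.3 kmol.

185 kmol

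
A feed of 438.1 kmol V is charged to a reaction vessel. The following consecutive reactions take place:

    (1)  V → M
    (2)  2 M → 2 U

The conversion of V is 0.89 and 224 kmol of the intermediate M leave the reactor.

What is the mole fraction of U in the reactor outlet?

Conversion of V: V consumed = 1ξ₁ = 0.89 × 438.1 → ξ₁ = 389.9 kmol.
M balance: n_M = 0 + 1ξ₁ − 2ξ₂ = 224 → ξ₂ = (1·389.9 − 224)/2 = 82.95 kmol.
Outlet amounts (n = n₀ + Σ ν·ξ):
  V: 438.1 − 1(389.9) = 48.19
  M: 0 + 1(389.9) − 2(82.95) = 224
  U: 0 + 2(82.95) = 165.9
Total out = 438.1 kmol; y_U = 165.9 / 438.1 = 0.3787.

0.379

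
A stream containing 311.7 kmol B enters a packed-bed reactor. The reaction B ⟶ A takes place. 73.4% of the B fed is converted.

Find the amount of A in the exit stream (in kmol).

B reacted = 0.734 × 311.7 = 228.8 kmol; ν_B = −1, so ξ = 228.8/1 = 228.8 kmol.
Outlet amounts (n = n₀ + ν ξ):
  B: 311.7 − 1(228.8) = 82.91
  A: 0 + 1(228.8) = 228.8

229 kmol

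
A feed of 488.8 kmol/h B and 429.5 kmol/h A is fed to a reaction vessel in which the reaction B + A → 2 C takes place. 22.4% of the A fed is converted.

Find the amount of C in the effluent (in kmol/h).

A reacted = 0.224 × 429.5 = 96.21 kmol/h; ν_A = −1, so ξ = 96.21/1 = 96.21 kmol/h.
Outlet amounts (n = n₀ + ν ξ):
  B: 488.8 − 1(96.21) = 392.6
  A: 429.5 − 1(96.21) = 333.3
  C: 0 + 2(96.21) = 192.4

192 kmol/h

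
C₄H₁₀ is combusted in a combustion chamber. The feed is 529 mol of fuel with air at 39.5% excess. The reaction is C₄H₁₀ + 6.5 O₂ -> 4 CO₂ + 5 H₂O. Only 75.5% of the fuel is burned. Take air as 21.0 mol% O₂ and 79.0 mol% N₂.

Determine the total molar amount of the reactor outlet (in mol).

Stoichiometric O₂ = 6.5 × 529 = 3438 mol; O₂ fed = 3438 × 1.395 = 4797 mol.
N₂ fed = 4797 × 79/21 = 18040 mol.
Fuel reacted = 0.755 × 529 → ξ = 399.4 mol.
Outlet (n = n₀ + ν ξ):
  C₄H₁₀: 529 − 1(399.4) = 129.6
  O₂: 4797 − 6.5(399.4) = 2201
  N₂: 18040 (inert)
  CO₂: 0 + 4(399.4) = 1598
  H₂O: 0 + 5(399.4) = 1997
Total out = 129.6 + 2201 + 18040 + 1598 + 1997 = 23970 mol.

24000 mol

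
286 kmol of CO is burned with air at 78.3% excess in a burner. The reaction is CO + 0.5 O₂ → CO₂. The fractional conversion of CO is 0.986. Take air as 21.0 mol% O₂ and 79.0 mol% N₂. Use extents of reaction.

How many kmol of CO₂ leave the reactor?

282 kmol

Stoichiometric O₂ = 0.5 × 286 = 143 kmol; O₂ fed = 143 × 1.783 = 255 kmol.
N₂ fed = 255 × 79/21 = 959.2 kmol.
Fuel reacted = 0.986 × 286 → ξ = 282 kmol.
Outlet (n = n₀ + ν ξ):
  CO: 286 − 1(282) = 4.004
  O₂: 255 − 0.5(282) = 114
  N₂: 959.2 (inert)
  CO₂: 0 + 1(282) = 282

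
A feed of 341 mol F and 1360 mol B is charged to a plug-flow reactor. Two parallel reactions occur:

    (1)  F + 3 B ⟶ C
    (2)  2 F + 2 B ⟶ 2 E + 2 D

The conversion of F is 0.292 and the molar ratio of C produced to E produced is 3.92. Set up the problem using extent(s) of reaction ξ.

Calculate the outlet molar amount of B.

Conversion of F: F consumed = 0.292 × 341 = 99.57 mol = 1ξ₁ + 2ξ₂.
Selectivity: 1ξ₁ / (2ξ₂) = 3.92 → ξ₁ = 7.84 ξ₂.
Substitute: (1·7.84 + 2) ξ₂ = 99.57 → ξ₂ = 10.12 mol, ξ₁ = 79.33 mol.
Outlet amounts (n = n₀ + Σ ν·ξ):
  F: 341 − 1(79.33) − 2(10.12) = 241.4
  B: 1360 − 3(79.33) − 2(10.12) = 1102
  C: 0 + 1(79.33) = 79.33
  E: 0 + 2(10.12) = 20.24
  D: 0 + 2(10.12) = 20.24

1100 mol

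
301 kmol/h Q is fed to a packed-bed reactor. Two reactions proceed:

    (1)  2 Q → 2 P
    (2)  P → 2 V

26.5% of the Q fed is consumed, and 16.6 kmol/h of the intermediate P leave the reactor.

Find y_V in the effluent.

Conversion of Q: Q consumed = 2ξ₁ = 0.265 × 301 → ξ₁ = 39.88 kmol/h.
P balance: n_P = 0 + 2ξ₁ − 1ξ₂ = 16.6 → ξ₂ = (2·39.88 − 16.6)/1 = 63.16 kmol/h.
Outlet amounts (n = n₀ + Σ ν·ξ):
  Q: 301 − 2(39.88) = 221.2
  P: 0 + 2(39.88) − 1(63.16) = 16.6
  V: 0 + 2(63.16) = 126.3
Total out = 364.2 kmol/h; y_V = 126.3 / 364.2 = 0.3469.

0.347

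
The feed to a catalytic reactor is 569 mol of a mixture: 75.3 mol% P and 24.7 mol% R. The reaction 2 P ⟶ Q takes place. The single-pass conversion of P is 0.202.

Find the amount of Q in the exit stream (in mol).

P reacted = 0.202 × 428.5 = 86.55 mol; ν_P = −2, so ξ = 86.55/2 = 43.27 mol.
Outlet amounts (n = n₀ + ν ξ):
  P: 428.5 − 2(43.27) = 341.9
  Q: 0 + 1(43.27) = 43.27
  R: 140.5 (inert)

43.3 mol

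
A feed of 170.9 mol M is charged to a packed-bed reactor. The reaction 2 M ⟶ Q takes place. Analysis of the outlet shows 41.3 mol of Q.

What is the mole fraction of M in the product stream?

For Q: n = n₀ + 1ξ → 41.3 = 0 + 1ξ, giving ξ = 41.3 mol.
Outlet amounts (n = n₀ + ν ξ):
  M: 170.9 − 2(41.3) = 88.3
  Q: 0 + 1(41.3) = 41.3
Total out = 129.6 mol; y_M = 88.3 / 129.6 = 0.6813.

0.681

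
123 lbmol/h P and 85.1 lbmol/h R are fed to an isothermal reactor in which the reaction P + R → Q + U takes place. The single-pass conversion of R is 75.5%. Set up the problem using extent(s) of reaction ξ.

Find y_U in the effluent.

R reacted = 0.755 × 85.1 = 64.25 lbmol/h; ν_R = −1, so ξ = 64.25/1 = 64.25 lbmol/h.
Outlet amounts (n = n₀ + ν ξ):
  P: 123 − 1(64.25) = 58.75
  R: 85.1 − 1(64.25) = 20.85
  Q: 0 + 1(64.25) = 64.25
  U: 0 + 1(64.25) = 64.25
Total out = 208.1 lbmol/h; y_U = 64.25 / 208.1 = 0.3087.

0.309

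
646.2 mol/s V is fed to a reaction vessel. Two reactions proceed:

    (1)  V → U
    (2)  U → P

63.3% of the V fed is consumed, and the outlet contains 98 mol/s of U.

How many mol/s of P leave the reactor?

Conversion of V: V consumed = 1ξ₁ = 0.633 × 646.2 → ξ₁ = 409 mol/s.
U balance: n_U = 0 + 1ξ₁ − 1ξ₂ = 98 → ξ₂ = (1·409 − 98)/1 = 311 mol/s.
Outlet amounts (n = n₀ + Σ ν·ξ):
  V: 646.2 − 1(409) = 237.2
  U: 0 + 1(409) − 1(311) = 98
  P: 0 + 1(311) = 311

311 mol/s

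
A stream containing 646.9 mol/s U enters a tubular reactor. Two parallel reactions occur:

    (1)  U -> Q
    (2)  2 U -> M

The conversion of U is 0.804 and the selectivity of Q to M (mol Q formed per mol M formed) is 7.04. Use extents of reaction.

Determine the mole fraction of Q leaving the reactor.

0.687

Conversion of U: U consumed = 0.804 × 646.9 = 520.1 mol/s = 1ξ₁ + 2ξ₂.
Selectivity: 1ξ₁ / (1ξ₂) = 7.04 → ξ₁ = 7.04 ξ₂.
Substitute: (1·7.04 + 2) ξ₂ = 520.1 → ξ₂ = 57.53 mol/s, ξ₁ = 405 mol/s.
Outlet amounts (n = n₀ + Σ ν·ξ):
  U: 646.9 − 1(405) − 2(57.53) = 126.8
  Q: 0 + 1(405) = 405
  M: 0 + 1(57.53) = 57.53
Total out = 589.4 mol/s; y_Q = 405 / 589.4 = 0.6872.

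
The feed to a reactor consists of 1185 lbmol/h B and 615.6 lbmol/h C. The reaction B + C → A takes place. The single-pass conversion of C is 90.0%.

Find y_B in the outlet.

C reacted = 0.9 × 615.6 = 554 lbmol/h; ν_C = −1, so ξ = 554/1 = 554 lbmol/h.
Outlet amounts (n = n₀ + ν ξ):
  B: 1185 − 1(554) = 631
  C: 615.6 − 1(554) = 61.56
  A: 0 + 1(554) = 554
Total out = 1247 lbmol/h; y_B = 631 / 1247 = 0.5062.

0.506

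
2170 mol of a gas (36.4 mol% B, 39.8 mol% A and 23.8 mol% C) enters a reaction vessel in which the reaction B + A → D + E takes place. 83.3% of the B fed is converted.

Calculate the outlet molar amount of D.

658 mol

B reacted = 0.833 × 789.9 = 658 mol; ν_B = −1, so ξ = 658/1 = 658 mol.
Outlet amounts (n = n₀ + ν ξ):
  B: 789.9 − 1(658) = 131.9
  A: 863.7 − 1(658) = 205.7
  D: 0 + 1(658) = 658
  E: 0 + 1(658) = 658
  C: 516.5 (inert)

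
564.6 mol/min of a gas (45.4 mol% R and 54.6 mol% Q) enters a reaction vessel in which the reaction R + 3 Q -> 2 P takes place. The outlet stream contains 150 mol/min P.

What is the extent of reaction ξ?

For P: n = n₀ + 2ξ → 150 = 0 + 2ξ, giving ξ = 75 mol/min.
Outlet amounts (n = n₀ + ν ξ):
  R: 256.3 − 1(75) = 181.3
  Q: 308.3 − 3(75) = 83.27
  P: 0 + 2(75) = 150

ξ = 75 mol/min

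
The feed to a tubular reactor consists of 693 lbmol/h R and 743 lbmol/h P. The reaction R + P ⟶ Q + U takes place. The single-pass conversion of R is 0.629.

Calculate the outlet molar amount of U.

436 lbmol/h

R reacted = 0.629 × 693 = 435.9 lbmol/h; ν_R = −1, so ξ = 435.9/1 = 435.9 lbmol/h.
Outlet amounts (n = n₀ + ν ξ):
  R: 693 − 1(435.9) = 257.1
  P: 743 − 1(435.9) = 307.1
  Q: 0 + 1(435.9) = 435.9
  U: 0 + 1(435.9) = 435.9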